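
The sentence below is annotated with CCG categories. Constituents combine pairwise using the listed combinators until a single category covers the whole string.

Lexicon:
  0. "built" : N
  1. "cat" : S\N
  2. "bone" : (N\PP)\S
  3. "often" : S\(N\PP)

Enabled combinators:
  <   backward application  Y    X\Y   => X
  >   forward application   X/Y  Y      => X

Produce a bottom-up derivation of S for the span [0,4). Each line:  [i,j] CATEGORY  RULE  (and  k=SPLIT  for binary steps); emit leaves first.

[0,1] N  lex  "built"
[1,2] S\N  lex  "cat"
[0,2] S  <  k=1
[2,3] (N\PP)\S  lex  "bone"
[0,3] N\PP  <  k=2
[3,4] S\(N\PP)  lex  "often"
[0,4] S  <  k=3

[0,4] S   <
  [0,3] N\PP   <
    [0,2] S   <
      [0,1] "built" : N
      [1,2] "cat" : S\N
    [2,3] "bone" : (N\PP)\S
  [3,4] "often" : S\(N\PP)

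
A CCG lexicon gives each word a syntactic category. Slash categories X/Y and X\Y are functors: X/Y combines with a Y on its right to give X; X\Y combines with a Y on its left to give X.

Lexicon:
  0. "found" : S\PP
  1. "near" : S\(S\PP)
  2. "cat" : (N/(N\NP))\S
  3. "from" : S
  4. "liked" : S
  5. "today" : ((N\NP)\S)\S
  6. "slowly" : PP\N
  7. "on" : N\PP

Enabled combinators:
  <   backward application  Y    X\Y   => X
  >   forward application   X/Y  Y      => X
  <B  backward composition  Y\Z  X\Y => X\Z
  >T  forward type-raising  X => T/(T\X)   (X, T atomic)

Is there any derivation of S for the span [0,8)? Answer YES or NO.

NO

S\PP S\(S\PP) (N/(N\NP))\S S S ((N\NP)\S)\S PP\N N\PP
CKY chart[0,8] = {N, N/(N\N), NP/(NP\N), PP/(PP\N), S/(S\N)}; S ∉ chart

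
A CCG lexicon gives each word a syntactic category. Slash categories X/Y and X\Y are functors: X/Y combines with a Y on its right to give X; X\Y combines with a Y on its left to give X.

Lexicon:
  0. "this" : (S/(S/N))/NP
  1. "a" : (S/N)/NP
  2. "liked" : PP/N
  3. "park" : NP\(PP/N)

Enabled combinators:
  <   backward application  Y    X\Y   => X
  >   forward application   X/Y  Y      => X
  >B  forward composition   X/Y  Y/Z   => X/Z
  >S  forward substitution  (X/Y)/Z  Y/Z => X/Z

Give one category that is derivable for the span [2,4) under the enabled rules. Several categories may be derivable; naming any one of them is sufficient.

[0,4] S   >
  [0,2] S/NP   >S
    [0,1] "this" : (S/(S/N))/NP
    [1,2] "a" : (S/N)/NP
  [2,4] NP   <
    [2,3] "liked" : PP/N
    [3,4] "park" : NP\(PP/N)

NP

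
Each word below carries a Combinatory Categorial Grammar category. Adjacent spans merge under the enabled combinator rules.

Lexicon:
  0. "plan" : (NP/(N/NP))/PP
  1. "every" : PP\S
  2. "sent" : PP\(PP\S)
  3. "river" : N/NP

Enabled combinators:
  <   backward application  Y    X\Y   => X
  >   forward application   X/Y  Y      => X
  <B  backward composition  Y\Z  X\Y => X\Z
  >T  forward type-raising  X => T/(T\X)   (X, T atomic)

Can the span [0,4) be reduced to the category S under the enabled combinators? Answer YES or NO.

(NP/(N/NP))/PP PP\S PP\(PP\S) N/NP
CKY chart[0,4] = {N/(N\NP), NP, NP/(NP\NP), PP/(PP\NP), S/(S\NP)}; S ∉ chart

NO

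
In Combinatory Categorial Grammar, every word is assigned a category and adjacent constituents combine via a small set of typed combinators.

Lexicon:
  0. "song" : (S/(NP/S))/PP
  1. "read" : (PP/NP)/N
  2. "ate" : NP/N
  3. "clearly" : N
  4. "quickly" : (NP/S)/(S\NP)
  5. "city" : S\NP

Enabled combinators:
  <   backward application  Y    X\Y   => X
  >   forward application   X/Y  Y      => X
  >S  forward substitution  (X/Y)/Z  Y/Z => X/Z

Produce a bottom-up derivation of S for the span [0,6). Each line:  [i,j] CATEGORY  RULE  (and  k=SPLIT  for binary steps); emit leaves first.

[0,1] (S/(NP/S))/PP  lex  "song"
[1,2] (PP/NP)/N  lex  "read"
[2,3] NP/N  lex  "ate"
[1,3] PP/N  >S  k=2
[3,4] N  lex  "clearly"
[1,4] PP  >  k=3
[0,4] S/(NP/S)  >  k=1
[4,5] (NP/S)/(S\NP)  lex  "quickly"
[5,6] S\NP  lex  "city"
[4,6] NP/S  >  k=5
[0,6] S  >  k=4

[0,6] S   >
  [0,4] S/(NP/S)   >
    [0,1] "song" : (S/(NP/S))/PP
    [1,4] PP   >
      [1,3] PP/N   >S
        [1,2] "read" : (PP/NP)/N
        [2,3] "ate" : NP/N
      [3,4] "clearly" : N
  [4,6] NP/S   >
    [4,5] "quickly" : (NP/S)/(S\NP)
    [5,6] "city" : S\NP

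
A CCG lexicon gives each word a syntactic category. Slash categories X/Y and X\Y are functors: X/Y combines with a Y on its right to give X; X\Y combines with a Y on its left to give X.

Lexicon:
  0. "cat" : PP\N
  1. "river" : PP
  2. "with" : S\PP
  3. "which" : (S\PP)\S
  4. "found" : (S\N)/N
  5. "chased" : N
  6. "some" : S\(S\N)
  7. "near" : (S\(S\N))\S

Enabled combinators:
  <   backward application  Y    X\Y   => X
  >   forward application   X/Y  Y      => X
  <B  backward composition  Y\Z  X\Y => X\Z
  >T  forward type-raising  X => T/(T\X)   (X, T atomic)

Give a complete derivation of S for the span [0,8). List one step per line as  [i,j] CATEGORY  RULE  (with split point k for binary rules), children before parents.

[0,1] PP\N  lex  "cat"
[1,2] PP  lex  "river"
[1,2] S/(S\PP)  >T
[2,3] S\PP  lex  "with"
[1,3] S  >  k=2
[3,4] (S\PP)\S  lex  "which"
[1,4] S\PP  <  k=3
[0,4] S\N  <B  k=1
[4,5] (S\N)/N  lex  "found"
[5,6] N  lex  "chased"
[4,6] S\N  >  k=5
[6,7] S\(S\N)  lex  "some"
[4,7] S  <  k=6
[7,8] (S\(S\N))\S  lex  "near"
[4,8] S\(S\N)  <  k=7
[0,8] S  <  k=4

[0,8] S   <
  [0,4] S\N   <B
    [0,1] "cat" : PP\N
    [1,4] S\PP   <
      [1,3] S   >
        [1,2] S/(S\PP)   >T
          [1,2] "river" : PP
        [2,3] "with" : S\PP
      [3,4] "which" : (S\PP)\S
  [4,8] S\(S\N)   <
    [4,7] S   <
      [4,6] S\N   >
        [4,5] "found" : (S\N)/N
        [5,6] "chased" : N
      [6,7] "some" : S\(S\N)
    [7,8] "near" : (S\(S\N))\S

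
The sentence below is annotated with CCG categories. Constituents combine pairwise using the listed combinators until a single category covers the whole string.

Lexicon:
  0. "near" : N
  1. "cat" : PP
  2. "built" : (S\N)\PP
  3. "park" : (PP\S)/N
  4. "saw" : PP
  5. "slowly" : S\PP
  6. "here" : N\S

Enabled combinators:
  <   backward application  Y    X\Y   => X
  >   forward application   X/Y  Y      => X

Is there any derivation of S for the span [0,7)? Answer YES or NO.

NO

N PP (S\N)\PP (PP\S)/N PP S\PP N\S
CKY chart[0,7] = {PP}; S ∉ chart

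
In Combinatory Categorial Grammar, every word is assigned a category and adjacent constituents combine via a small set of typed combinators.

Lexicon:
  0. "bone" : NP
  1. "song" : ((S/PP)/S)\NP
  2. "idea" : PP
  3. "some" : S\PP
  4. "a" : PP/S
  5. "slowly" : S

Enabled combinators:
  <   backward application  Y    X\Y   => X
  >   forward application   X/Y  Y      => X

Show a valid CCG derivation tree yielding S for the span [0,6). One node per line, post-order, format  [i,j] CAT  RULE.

[0,1] NP  lex  "bone"
[1,2] ((S/PP)/S)\NP  lex  "song"
[0,2] (S/PP)/S  <  k=1
[2,3] PP  lex  "idea"
[3,4] S\PP  lex  "some"
[2,4] S  <  k=3
[0,4] S/PP  >  k=2
[4,5] PP/S  lex  "a"
[5,6] S  lex  "slowly"
[4,6] PP  >  k=5
[0,6] S  >  k=4

[0,6] S   >
  [0,4] S/PP   >
    [0,2] (S/PP)/S   <
      [0,1] "bone" : NP
      [1,2] "song" : ((S/PP)/S)\NP
    [2,4] S   <
      [2,3] "idea" : PP
      [3,4] "some" : S\PP
  [4,6] PP   >
    [4,5] "a" : PP/S
    [5,6] "slowly" : S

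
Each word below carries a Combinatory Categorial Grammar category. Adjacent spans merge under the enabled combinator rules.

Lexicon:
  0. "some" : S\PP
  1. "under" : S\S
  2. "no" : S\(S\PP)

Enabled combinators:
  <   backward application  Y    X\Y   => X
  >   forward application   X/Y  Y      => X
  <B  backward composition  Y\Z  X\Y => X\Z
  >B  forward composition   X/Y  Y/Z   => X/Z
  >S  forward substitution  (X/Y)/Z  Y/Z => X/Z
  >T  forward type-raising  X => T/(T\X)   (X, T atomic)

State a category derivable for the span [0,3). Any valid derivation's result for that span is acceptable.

[0,3] S   <
  [0,2] S\PP   <B
    [0,1] "some" : S\PP
    [1,2] "under" : S\S
  [2,3] "no" : S\(S\PP)

S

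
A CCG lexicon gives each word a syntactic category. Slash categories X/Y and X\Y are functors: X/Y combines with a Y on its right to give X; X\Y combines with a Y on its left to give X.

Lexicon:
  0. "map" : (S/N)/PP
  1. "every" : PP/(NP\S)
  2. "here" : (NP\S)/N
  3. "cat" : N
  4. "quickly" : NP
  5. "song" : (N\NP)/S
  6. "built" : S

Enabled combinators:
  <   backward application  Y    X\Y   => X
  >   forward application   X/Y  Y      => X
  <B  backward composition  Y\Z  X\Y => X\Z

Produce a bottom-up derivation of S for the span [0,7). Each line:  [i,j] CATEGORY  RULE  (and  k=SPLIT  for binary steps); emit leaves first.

[0,7] S   >
  [0,4] S/N   >
    [0,1] "map" : (S/N)/PP
    [1,4] PP   >
      [1,2] "every" : PP/(NP\S)
      [2,4] NP\S   >
        [2,3] "here" : (NP\S)/N
        [3,4] "cat" : N
  [4,7] N   <
    [4,5] "quickly" : NP
    [5,7] N\NP   >
      [5,6] "song" : (N\NP)/S
      [6,7] "built" : S

[0,1] (S/N)/PP  lex  "map"
[1,2] PP/(NP\S)  lex  "every"
[2,3] (NP\S)/N  lex  "here"
[3,4] N  lex  "cat"
[2,4] NP\S  >  k=3
[1,4] PP  >  k=2
[0,4] S/N  >  k=1
[4,5] NP  lex  "quickly"
[5,6] (N\NP)/S  lex  "song"
[6,7] S  lex  "built"
[5,7] N\NP  >  k=6
[4,7] N  <  k=5
[0,7] S  >  k=4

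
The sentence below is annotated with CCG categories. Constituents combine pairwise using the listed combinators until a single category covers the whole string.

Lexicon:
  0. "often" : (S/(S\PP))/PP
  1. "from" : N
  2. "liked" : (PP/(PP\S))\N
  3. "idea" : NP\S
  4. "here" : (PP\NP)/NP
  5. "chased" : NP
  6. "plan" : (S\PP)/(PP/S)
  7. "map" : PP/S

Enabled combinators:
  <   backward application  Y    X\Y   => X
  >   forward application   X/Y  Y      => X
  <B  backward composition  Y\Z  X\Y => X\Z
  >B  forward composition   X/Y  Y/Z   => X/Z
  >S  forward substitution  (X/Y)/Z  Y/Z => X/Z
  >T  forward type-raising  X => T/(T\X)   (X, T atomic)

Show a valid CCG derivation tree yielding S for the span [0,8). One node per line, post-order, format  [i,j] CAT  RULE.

[0,8] S   >
  [0,6] S/(S\PP)   >
    [0,1] "often" : (S/(S\PP))/PP
    [1,6] PP   >
      [1,3] PP/(PP\S)   <
        [1,2] "from" : N
        [2,3] "liked" : (PP/(PP\S))\N
      [3,6] PP\S   <B
        [3,4] "idea" : NP\S
        [4,6] PP\NP   >
          [4,5] "here" : (PP\NP)/NP
          [5,6] "chased" : NP
  [6,8] S\PP   >
    [6,7] "plan" : (S\PP)/(PP/S)
    [7,8] "map" : PP/S

[0,1] (S/(S\PP))/PP  lex  "often"
[1,2] N  lex  "from"
[2,3] (PP/(PP\S))\N  lex  "liked"
[1,3] PP/(PP\S)  <  k=2
[3,4] NP\S  lex  "idea"
[4,5] (PP\NP)/NP  lex  "here"
[5,6] NP  lex  "chased"
[4,6] PP\NP  >  k=5
[3,6] PP\S  <B  k=4
[1,6] PP  >  k=3
[0,6] S/(S\PP)  >  k=1
[6,7] (S\PP)/(PP/S)  lex  "plan"
[7,8] PP/S  lex  "map"
[6,8] S\PP  >  k=7
[0,8] S  >  k=6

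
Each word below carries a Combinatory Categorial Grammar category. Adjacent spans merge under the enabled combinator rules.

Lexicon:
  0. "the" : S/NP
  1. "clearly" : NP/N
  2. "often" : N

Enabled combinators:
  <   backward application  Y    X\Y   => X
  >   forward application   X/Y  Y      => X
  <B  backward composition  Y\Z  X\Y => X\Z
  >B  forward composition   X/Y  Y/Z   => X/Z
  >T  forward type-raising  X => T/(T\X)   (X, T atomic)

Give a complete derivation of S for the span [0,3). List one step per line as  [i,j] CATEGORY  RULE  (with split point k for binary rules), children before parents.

[0,1] S/NP  lex  "the"
[1,2] NP/N  lex  "clearly"
[0,2] S/N  >B  k=1
[2,3] N  lex  "often"
[0,3] S  >  k=2

[0,3] S   >
  [0,2] S/N   >B
    [0,1] "the" : S/NP
    [1,2] "clearly" : NP/N
  [2,3] "often" : N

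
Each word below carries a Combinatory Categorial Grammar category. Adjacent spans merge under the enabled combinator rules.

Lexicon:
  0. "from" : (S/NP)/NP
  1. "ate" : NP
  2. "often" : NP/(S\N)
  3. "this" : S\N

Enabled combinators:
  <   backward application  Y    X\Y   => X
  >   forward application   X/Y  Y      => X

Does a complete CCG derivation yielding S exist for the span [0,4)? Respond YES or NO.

[0,4] S   >
  [0,2] S/NP   >
    [0,1] "from" : (S/NP)/NP
    [1,2] "ate" : NP
  [2,4] NP   >
    [2,3] "often" : NP/(S\N)
    [3,4] "this" : S\N

YES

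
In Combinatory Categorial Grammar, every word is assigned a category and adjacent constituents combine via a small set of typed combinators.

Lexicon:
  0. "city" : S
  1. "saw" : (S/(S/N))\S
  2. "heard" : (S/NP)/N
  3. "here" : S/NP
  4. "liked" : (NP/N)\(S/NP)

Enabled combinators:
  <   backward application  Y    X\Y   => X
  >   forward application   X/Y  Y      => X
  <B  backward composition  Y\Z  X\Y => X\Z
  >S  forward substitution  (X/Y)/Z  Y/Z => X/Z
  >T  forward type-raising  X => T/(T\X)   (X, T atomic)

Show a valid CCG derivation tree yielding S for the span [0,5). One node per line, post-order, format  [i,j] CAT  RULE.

[0,1] S  lex  "city"
[1,2] (S/(S/N))\S  lex  "saw"
[0,2] S/(S/N)  <  k=1
[2,3] (S/NP)/N  lex  "heard"
[3,4] S/NP  lex  "here"
[4,5] (NP/N)\(S/NP)  lex  "liked"
[3,5] NP/N  <  k=4
[2,5] S/N  >S  k=3
[0,5] S  >  k=2

[0,5] S   >
  [0,2] S/(S/N)   <
    [0,1] "city" : S
    [1,2] "saw" : (S/(S/N))\S
  [2,5] S/N   >S
    [2,3] "heard" : (S/NP)/N
    [3,5] NP/N   <
      [3,4] "here" : S/NP
      [4,5] "liked" : (NP/N)\(S/NP)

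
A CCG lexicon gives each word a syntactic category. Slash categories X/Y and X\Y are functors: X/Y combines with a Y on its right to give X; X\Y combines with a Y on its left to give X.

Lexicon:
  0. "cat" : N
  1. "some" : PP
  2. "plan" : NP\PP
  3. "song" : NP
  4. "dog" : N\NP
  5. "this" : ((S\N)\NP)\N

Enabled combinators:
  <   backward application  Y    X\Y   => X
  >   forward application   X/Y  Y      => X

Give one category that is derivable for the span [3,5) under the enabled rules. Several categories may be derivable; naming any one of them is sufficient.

N

[0,6] S   <
  [0,1] "cat" : N
  [1,6] S\N   <
    [1,3] NP   <
      [1,2] "some" : PP
      [2,3] "plan" : NP\PP
    [3,6] (S\N)\NP   <
      [3,5] N   <
        [3,4] "song" : NP
        [4,5] "dog" : N\NP
      [5,6] "this" : ((S\N)\NP)\N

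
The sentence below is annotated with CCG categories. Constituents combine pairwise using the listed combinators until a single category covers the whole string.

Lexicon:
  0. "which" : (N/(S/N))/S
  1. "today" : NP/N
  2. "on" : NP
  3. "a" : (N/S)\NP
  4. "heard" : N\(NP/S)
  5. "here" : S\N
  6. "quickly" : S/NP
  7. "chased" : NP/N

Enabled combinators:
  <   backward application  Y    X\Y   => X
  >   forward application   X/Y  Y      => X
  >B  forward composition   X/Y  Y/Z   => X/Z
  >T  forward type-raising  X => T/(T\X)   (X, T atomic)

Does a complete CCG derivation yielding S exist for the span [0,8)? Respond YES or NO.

NO

(N/(S/N))/S NP/N NP (N/S)\NP N\(NP/S) S\N S/NP NP/N
CKY chart[0,8] = {N, N/(N\N), NP/(NP\N), PP/(PP\N), S/(S\N)}; S ∉ chart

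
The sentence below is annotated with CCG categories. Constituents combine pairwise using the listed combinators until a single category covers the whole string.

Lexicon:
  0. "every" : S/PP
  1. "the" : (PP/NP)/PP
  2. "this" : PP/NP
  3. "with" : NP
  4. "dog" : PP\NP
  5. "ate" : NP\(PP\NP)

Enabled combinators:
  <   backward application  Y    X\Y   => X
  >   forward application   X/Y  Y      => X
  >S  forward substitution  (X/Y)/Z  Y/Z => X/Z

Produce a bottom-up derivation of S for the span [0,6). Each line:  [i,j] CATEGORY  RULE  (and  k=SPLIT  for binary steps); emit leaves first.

[0,6] S   >
  [0,1] "every" : S/PP
  [1,6] PP   >
    [1,4] PP/NP   >
      [1,2] "the" : (PP/NP)/PP
      [2,4] PP   >
        [2,3] "this" : PP/NP
        [3,4] "with" : NP
    [4,6] NP   <
      [4,5] "dog" : PP\NP
      [5,6] "ate" : NP\(PP\NP)

[0,1] S/PP  lex  "every"
[1,2] (PP/NP)/PP  lex  "the"
[2,3] PP/NP  lex  "this"
[3,4] NP  lex  "with"
[2,4] PP  >  k=3
[1,4] PP/NP  >  k=2
[4,5] PP\NP  lex  "dog"
[5,6] NP\(PP\NP)  lex  "ate"
[4,6] NP  <  k=5
[1,6] PP  >  k=4
[0,6] S  >  k=1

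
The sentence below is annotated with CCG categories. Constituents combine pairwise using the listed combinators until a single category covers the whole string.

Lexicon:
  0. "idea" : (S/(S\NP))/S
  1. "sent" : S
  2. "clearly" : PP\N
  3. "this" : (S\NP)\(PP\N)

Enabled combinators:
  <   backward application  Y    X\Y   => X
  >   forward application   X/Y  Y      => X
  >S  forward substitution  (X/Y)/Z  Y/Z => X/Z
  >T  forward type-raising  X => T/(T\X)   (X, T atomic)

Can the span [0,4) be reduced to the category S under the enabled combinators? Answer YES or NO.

YES

[0,4] S   >
  [0,2] S/(S\NP)   >
    [0,1] "idea" : (S/(S\NP))/S
    [1,2] "sent" : S
  [2,4] S\NP   <
    [2,3] "clearly" : PP\N
    [3,4] "this" : (S\NP)\(PP\N)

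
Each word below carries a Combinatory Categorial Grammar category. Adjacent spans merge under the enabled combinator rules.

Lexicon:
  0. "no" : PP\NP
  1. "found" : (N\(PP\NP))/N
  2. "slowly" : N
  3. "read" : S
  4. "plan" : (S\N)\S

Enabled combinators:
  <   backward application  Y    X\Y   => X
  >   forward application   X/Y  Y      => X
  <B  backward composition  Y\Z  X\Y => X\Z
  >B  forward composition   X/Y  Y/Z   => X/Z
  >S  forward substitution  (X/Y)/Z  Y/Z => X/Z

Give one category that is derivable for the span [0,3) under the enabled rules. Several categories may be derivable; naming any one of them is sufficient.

[0,5] S   <
  [0,3] N   <
    [0,1] "no" : PP\NP
    [1,3] N\(PP\NP)   >
      [1,2] "found" : (N\(PP\NP))/N
      [2,3] "slowly" : N
  [3,5] S\N   <
    [3,4] "read" : S
    [4,5] "plan" : (S\N)\S

N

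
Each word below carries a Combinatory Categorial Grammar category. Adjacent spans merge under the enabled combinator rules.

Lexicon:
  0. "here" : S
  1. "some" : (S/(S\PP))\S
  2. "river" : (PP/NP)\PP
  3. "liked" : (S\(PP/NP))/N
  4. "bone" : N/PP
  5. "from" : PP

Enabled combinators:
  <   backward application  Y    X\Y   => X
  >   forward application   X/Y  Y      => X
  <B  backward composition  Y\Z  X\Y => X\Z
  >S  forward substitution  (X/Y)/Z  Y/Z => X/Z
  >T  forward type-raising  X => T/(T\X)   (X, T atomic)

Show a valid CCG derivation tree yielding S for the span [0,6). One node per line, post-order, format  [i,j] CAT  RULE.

[0,6] S   >
  [0,2] S/(S\PP)   <
    [0,1] "here" : S
    [1,2] "some" : (S/(S\PP))\S
  [2,6] S\PP   <B
    [2,3] "river" : (PP/NP)\PP
    [3,6] S\(PP/NP)   >
      [3,4] "liked" : (S\(PP/NP))/N
      [4,6] N   >
        [4,5] "bone" : N/PP
        [5,6] "from" : PP

[0,1] S  lex  "here"
[1,2] (S/(S\PP))\S  lex  "some"
[0,2] S/(S\PP)  <  k=1
[2,3] (PP/NP)\PP  lex  "river"
[3,4] (S\(PP/NP))/N  lex  "liked"
[4,5] N/PP  lex  "bone"
[5,6] PP  lex  "from"
[4,6] N  >  k=5
[3,6] S\(PP/NP)  >  k=4
[2,6] S\PP  <B  k=3
[0,6] S  >  k=2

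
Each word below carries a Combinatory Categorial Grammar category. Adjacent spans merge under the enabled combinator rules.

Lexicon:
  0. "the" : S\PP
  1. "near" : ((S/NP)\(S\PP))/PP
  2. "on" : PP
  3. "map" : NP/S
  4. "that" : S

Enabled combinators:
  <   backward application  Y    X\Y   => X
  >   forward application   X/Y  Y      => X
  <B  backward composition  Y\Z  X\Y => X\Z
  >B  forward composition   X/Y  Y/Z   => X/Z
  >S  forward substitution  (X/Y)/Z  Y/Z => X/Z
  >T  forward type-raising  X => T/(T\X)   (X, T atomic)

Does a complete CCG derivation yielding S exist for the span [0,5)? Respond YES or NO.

[0,5] S   >
  [0,3] S/NP   <
    [0,1] "the" : S\PP
    [1,3] (S/NP)\(S\PP)   >
      [1,2] "near" : ((S/NP)\(S\PP))/PP
      [2,3] "on" : PP
  [3,5] NP   >
    [3,4] "map" : NP/S
    [4,5] "that" : S

YES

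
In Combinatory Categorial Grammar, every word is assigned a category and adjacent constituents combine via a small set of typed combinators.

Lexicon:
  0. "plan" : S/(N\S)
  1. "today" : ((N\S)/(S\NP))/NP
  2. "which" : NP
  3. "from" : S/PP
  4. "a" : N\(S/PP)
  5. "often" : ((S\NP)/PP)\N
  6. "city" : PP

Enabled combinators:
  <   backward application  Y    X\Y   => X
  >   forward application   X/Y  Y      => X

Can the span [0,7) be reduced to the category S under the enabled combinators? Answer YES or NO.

YES

[0,7] S   >
  [0,1] "plan" : S/(N\S)
  [1,7] N\S   >
    [1,3] (N\S)/(S\NP)   >
      [1,2] "today" : ((N\S)/(S\NP))/NP
      [2,3] "which" : NP
    [3,7] S\NP   >
      [3,6] (S\NP)/PP   <
        [3,5] N   <
          [3,4] "from" : S/PP
          [4,5] "a" : N\(S/PP)
        [5,6] "often" : ((S\NP)/PP)\N
      [6,7] "city" : PP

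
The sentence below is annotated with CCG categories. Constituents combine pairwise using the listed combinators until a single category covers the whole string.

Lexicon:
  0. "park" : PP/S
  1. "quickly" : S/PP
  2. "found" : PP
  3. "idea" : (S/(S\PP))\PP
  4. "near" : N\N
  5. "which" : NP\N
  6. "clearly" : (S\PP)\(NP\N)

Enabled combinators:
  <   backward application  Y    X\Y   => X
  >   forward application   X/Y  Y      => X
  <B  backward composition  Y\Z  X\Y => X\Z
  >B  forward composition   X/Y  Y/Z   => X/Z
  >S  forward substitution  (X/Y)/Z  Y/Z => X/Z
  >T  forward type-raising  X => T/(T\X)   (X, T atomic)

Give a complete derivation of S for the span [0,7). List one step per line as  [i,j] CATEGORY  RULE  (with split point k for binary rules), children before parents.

[0,7] S   >
  [0,4] S/(S\PP)   <
    [0,3] PP   >
      [0,1] "park" : PP/S
      [1,3] S   >
        [1,2] "quickly" : S/PP
        [2,3] "found" : PP
    [3,4] "idea" : (S/(S\PP))\PP
  [4,7] S\PP   <
    [4,6] NP\N   <B
      [4,5] "near" : N\N
      [5,6] "which" : NP\N
    [6,7] "clearly" : (S\PP)\(NP\N)

[0,1] PP/S  lex  "park"
[1,2] S/PP  lex  "quickly"
[2,3] PP  lex  "found"
[1,3] S  >  k=2
[0,3] PP  >  k=1
[3,4] (S/(S\PP))\PP  lex  "idea"
[0,4] S/(S\PP)  <  k=3
[4,5] N\N  lex  "near"
[5,6] NP\N  lex  "which"
[4,6] NP\N  <B  k=5
[6,7] (S\PP)\(NP\N)  lex  "clearly"
[4,7] S\PP  <  k=6
[0,7] S  >  k=4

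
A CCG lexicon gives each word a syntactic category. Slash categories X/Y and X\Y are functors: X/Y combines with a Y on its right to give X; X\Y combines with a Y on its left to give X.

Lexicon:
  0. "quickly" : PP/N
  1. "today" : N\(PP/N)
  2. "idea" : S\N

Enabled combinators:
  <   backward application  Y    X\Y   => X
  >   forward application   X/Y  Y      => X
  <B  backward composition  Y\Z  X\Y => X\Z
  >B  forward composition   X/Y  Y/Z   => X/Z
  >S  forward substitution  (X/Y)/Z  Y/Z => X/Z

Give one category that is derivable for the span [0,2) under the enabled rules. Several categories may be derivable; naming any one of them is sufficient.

[0,3] S   <
  [0,2] N   <
    [0,1] "quickly" : PP/N
    [1,2] "today" : N\(PP/N)
  [2,3] "idea" : S\N

N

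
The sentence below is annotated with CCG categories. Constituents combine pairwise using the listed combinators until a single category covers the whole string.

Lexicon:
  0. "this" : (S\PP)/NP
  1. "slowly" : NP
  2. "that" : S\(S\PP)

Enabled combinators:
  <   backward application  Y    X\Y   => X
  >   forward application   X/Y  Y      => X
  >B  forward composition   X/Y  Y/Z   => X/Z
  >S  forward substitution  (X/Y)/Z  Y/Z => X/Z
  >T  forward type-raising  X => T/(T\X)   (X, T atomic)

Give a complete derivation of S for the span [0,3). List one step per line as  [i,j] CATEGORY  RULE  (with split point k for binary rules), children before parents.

[0,1] (S\PP)/NP  lex  "this"
[1,2] NP  lex  "slowly"
[0,2] S\PP  >  k=1
[2,3] S\(S\PP)  lex  "that"
[0,3] S  <  k=2

[0,3] S   <
  [0,2] S\PP   >
    [0,1] "this" : (S\PP)/NP
    [1,2] "slowly" : NP
  [2,3] "that" : S\(S\PP)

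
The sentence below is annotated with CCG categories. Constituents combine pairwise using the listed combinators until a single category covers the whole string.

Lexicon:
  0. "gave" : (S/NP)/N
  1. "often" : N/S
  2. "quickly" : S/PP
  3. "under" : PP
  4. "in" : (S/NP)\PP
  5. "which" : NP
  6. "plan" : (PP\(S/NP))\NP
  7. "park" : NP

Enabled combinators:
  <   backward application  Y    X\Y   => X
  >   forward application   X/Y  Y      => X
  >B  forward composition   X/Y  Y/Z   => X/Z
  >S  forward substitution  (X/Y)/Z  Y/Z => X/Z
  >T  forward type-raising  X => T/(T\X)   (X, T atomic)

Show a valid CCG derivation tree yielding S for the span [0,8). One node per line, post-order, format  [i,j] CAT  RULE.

[0,8] S   >
  [0,7] S/NP   >
    [0,1] "gave" : (S/NP)/N
    [1,7] N   >
      [1,3] N/PP   >B
        [1,2] "often" : N/S
        [2,3] "quickly" : S/PP
      [3,7] PP   <
        [3,5] S/NP   <
          [3,4] "under" : PP
          [4,5] "in" : (S/NP)\PP
        [5,7] PP\(S/NP)   <
          [5,6] "which" : NP
          [6,7] "plan" : (PP\(S/NP))\NP
  [7,8] "park" : NP

[0,1] (S/NP)/N  lex  "gave"
[1,2] N/S  lex  "often"
[2,3] S/PP  lex  "quickly"
[1,3] N/PP  >B  k=2
[3,4] PP  lex  "under"
[4,5] (S/NP)\PP  lex  "in"
[3,5] S/NP  <  k=4
[5,6] NP  lex  "which"
[6,7] (PP\(S/NP))\NP  lex  "plan"
[5,7] PP\(S/NP)  <  k=6
[3,7] PP  <  k=5
[1,7] N  >  k=3
[0,7] S/NP  >  k=1
[7,8] NP  lex  "park"
[0,8] S  >  k=7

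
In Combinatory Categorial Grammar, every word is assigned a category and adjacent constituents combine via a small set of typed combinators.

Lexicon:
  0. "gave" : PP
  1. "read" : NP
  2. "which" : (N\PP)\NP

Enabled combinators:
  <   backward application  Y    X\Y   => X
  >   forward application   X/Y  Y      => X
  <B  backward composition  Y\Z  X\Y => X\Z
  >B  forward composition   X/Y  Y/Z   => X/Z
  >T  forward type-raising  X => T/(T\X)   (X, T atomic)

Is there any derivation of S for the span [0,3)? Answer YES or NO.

PP NP (N\PP)\NP
CKY chart[0,3] = {N, N/(N\N), NP/(NP\N), PP/(PP\N), S/(S\N)}; S ∉ chart

NO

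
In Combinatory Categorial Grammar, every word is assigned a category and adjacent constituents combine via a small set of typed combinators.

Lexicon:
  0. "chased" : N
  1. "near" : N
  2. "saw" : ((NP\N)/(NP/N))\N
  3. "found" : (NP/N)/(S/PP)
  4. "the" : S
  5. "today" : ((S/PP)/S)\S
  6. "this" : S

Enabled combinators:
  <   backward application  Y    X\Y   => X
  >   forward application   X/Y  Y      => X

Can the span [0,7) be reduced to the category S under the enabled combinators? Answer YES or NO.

N N ((NP\N)/(NP/N))\N (NP/N)/(S/PP) S ((S/PP)/S)\S S
CKY chart[0,7] = {NP}; S ∉ chart

NO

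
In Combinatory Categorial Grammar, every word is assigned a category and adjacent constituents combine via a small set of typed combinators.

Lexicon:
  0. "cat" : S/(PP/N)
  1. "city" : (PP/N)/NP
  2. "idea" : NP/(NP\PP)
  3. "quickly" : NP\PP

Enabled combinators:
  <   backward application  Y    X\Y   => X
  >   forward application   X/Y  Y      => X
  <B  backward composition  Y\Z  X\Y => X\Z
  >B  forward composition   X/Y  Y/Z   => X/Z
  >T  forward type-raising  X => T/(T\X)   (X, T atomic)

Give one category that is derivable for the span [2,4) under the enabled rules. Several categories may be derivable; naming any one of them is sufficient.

[0,4] S   >
  [0,2] S/NP   >B
    [0,1] "cat" : S/(PP/N)
    [1,2] "city" : (PP/N)/NP
  [2,4] NP   >
    [2,3] "idea" : NP/(NP\PP)
    [3,4] "quickly" : NP\PP

NP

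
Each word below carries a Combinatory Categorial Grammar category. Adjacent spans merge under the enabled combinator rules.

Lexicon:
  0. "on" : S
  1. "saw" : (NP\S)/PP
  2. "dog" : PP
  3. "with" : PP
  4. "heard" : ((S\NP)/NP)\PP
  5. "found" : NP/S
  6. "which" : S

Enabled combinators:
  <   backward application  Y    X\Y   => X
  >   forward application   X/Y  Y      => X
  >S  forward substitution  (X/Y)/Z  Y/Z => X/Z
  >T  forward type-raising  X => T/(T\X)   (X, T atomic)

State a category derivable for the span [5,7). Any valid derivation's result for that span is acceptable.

[0,7] S   <
  [0,3] NP   <
    [0,1] "on" : S
    [1,3] NP\S   >
      [1,2] "saw" : (NP\S)/PP
      [2,3] "dog" : PP
  [3,7] S\NP   >
    [3,5] (S\NP)/NP   <
      [3,4] "with" : PP
      [4,5] "heard" : ((S\NP)/NP)\PP
    [5,7] NP   >
      [5,6] "found" : NP/S
      [6,7] "which" : S

NP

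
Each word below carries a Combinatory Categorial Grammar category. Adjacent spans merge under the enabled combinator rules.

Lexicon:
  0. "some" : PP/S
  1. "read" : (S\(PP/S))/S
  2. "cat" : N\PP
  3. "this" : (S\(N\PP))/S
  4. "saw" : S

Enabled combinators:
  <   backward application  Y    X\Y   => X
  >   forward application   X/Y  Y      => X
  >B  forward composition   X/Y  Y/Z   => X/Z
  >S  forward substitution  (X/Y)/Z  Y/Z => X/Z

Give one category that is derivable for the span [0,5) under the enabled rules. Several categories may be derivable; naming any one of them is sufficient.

[0,5] S   <
  [0,1] "some" : PP/S
  [1,5] S\(PP/S)   >
    [1,2] "read" : (S\(PP/S))/S
    [2,5] S   <
      [2,3] "cat" : N\PP
      [3,5] S\(N\PP)   >
        [3,4] "this" : (S\(N\PP))/S
        [4,5] "saw" : S

S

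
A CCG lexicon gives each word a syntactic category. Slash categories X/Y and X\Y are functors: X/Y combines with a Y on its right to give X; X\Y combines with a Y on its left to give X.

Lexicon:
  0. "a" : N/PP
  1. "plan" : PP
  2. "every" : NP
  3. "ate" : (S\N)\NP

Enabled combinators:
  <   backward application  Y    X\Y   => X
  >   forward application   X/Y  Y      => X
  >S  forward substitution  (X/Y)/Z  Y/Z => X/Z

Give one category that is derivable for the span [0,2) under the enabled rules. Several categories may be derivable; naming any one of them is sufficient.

N

[0,4] S   <
  [0,2] N   >
    [0,1] "a" : N/PP
    [1,2] "plan" : PP
  [2,4] S\N   <
    [2,3] "every" : NP
    [3,4] "ate" : (S\N)\NP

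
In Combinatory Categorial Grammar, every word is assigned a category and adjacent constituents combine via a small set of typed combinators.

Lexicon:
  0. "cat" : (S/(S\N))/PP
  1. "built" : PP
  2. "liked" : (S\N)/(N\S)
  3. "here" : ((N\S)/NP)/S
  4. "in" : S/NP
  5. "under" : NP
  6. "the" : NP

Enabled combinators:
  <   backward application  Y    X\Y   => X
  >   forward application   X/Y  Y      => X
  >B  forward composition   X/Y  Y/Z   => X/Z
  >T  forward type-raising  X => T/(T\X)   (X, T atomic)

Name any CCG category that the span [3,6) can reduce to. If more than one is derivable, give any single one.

(N\S)/NP

[0,7] S   >
  [0,2] S/(S\N)   >
    [0,1] "cat" : (S/(S\N))/PP
    [1,2] "built" : PP
  [2,7] S\N   >
    [2,3] "liked" : (S\N)/(N\S)
    [3,7] N\S   >
      [3,6] (N\S)/NP   >
        [3,4] "here" : ((N\S)/NP)/S
        [4,6] S   >
          [4,5] "in" : S/NP
          [5,6] "under" : NP
      [6,7] "the" : NP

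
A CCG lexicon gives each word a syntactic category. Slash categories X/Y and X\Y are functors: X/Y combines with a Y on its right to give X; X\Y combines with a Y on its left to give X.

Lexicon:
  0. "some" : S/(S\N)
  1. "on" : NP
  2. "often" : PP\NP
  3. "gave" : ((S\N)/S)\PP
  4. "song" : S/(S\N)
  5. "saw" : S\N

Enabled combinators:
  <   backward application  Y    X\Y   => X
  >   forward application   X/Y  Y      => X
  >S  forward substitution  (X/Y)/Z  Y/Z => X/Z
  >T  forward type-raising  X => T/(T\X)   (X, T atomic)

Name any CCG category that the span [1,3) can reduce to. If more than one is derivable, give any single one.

[0,6] S   >
  [0,1] "some" : S/(S\N)
  [1,6] S\N   >
    [1,4] (S\N)/S   <
      [1,3] PP   <
        [1,2] "on" : NP
        [2,3] "often" : PP\NP
      [3,4] "gave" : ((S\N)/S)\PP
    [4,6] S   >
      [4,5] "song" : S/(S\N)
      [5,6] "saw" : S\N

PP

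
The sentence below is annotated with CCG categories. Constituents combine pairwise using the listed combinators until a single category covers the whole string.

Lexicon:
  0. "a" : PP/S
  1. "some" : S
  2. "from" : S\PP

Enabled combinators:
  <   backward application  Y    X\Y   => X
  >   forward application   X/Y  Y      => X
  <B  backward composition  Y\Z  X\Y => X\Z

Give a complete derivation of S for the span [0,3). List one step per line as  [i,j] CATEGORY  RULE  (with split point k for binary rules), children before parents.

[0,3] S   <
  [0,2] PP   >
    [0,1] "a" : PP/S
    [1,2] "some" : S
  [2,3] "from" : S\PP

[0,1] PP/S  lex  "a"
[1,2] S  lex  "some"
[0,2] PP  >  k=1
[2,3] S\PP  lex  "from"
[0,3] S  <  k=2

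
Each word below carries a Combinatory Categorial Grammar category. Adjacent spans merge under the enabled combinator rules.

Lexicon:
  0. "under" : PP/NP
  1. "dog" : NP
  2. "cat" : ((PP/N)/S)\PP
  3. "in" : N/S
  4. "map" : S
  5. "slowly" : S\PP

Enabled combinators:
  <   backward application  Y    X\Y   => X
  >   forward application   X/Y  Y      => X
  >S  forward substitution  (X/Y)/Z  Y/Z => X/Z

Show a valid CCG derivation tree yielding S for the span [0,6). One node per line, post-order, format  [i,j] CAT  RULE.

[0,6] S   <
  [0,5] PP   >
    [0,4] PP/S   >S
      [0,3] (PP/N)/S   <
        [0,2] PP   >
          [0,1] "under" : PP/NP
          [1,2] "dog" : NP
        [2,3] "cat" : ((PP/N)/S)\PP
      [3,4] "in" : N/S
    [4,5] "map" : S
  [5,6] "slowly" : S\PP

[0,1] PP/NP  lex  "under"
[1,2] NP  lex  "dog"
[0,2] PP  >  k=1
[2,3] ((PP/N)/S)\PP  lex  "cat"
[0,3] (PP/N)/S  <  k=2
[3,4] N/S  lex  "in"
[0,4] PP/S  >S  k=3
[4,5] S  lex  "map"
[0,5] PP  >  k=4
[5,6] S\PP  lex  "slowly"
[0,6] S  <  k=5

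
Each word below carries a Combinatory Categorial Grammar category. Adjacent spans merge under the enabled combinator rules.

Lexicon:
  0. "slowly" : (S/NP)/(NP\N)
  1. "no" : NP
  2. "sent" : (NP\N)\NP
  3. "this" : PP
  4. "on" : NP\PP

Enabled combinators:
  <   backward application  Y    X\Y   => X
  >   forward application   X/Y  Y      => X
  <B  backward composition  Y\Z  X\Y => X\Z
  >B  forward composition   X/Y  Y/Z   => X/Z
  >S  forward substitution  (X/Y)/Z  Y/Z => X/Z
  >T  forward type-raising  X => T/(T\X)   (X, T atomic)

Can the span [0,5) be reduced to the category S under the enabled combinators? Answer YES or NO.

YES

[0,5] S   >
  [0,3] S/NP   >
    [0,1] "slowly" : (S/NP)/(NP\N)
    [1,3] NP\N   <
      [1,2] "no" : NP
      [2,3] "sent" : (NP\N)\NP
  [3,5] NP   <
    [3,4] "this" : PP
    [4,5] "on" : NP\PP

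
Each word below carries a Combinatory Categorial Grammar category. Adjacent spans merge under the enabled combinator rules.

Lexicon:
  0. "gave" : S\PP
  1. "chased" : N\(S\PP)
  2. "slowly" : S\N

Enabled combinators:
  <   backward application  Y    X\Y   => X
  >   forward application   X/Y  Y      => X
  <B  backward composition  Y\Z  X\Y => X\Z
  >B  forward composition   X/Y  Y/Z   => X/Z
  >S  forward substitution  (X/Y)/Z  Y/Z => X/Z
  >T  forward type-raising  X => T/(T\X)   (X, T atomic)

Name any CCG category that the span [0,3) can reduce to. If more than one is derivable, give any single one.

S

[0,3] S   <
  [0,2] N   <
    [0,1] "gave" : S\PP
    [1,2] "chased" : N\(S\PP)
  [2,3] "slowly" : S\N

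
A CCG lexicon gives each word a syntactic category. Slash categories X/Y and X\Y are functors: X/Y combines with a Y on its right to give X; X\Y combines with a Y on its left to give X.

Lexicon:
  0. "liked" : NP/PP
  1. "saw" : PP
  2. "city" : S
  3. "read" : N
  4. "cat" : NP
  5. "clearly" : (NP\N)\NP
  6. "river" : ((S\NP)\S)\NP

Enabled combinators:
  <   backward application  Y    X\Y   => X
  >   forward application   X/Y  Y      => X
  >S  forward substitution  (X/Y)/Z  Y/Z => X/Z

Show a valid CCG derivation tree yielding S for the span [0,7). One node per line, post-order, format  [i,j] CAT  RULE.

[0,1] NP/PP  lex  "liked"
[1,2] PP  lex  "saw"
[0,2] NP  >  k=1
[2,3] S  lex  "city"
[3,4] N  lex  "read"
[4,5] NP  lex  "cat"
[5,6] (NP\N)\NP  lex  "clearly"
[4,6] NP\N  <  k=5
[3,6] NP  <  k=4
[6,7] ((S\NP)\S)\NP  lex  "river"
[3,7] (S\NP)\S  <  k=6
[2,7] S\NP  <  k=3
[0,7] S  <  k=2

[0,7] S   <
  [0,2] NP   >
    [0,1] "liked" : NP/PP
    [1,2] "saw" : PP
  [2,7] S\NP   <
    [2,3] "city" : S
    [3,7] (S\NP)\S   <
      [3,6] NP   <
        [3,4] "read" : N
        [4,6] NP\N   <
          [4,5] "cat" : NP
          [5,6] "clearly" : (NP\N)\NP
      [6,7] "river" : ((S\NP)\S)\NP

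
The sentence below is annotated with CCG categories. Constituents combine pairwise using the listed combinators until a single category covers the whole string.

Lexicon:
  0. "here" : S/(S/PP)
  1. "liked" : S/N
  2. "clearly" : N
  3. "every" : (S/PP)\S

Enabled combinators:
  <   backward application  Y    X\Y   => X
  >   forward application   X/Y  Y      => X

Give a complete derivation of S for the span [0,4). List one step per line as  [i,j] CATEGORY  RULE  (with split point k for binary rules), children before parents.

[0,4] S   >
  [0,1] "here" : S/(S/PP)
  [1,4] S/PP   <
    [1,3] S   >
      [1,2] "liked" : S/N
      [2,3] "clearly" : N
    [3,4] "every" : (S/PP)\S

[0,1] S/(S/PP)  lex  "here"
[1,2] S/N  lex  "liked"
[2,3] N  lex  "clearly"
[1,3] S  >  k=2
[3,4] (S/PP)\S  lex  "every"
[1,4] S/PP  <  k=3
[0,4] S  >  k=1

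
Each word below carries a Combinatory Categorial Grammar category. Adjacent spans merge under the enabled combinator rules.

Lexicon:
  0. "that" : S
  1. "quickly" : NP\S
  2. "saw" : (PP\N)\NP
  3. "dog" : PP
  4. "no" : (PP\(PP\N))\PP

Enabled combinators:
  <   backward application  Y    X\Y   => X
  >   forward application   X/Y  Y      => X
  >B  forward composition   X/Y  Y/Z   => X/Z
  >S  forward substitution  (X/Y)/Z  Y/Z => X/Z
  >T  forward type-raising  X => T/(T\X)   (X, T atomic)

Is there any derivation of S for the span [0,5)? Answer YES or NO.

NO

S NP\S (PP\N)\NP PP (PP\(PP\N))\PP
CKY chart[0,5] = {N/(N\PP), NP/(NP\PP), PP, PP/(PP\PP), S/(S\PP)}; S ∉ chart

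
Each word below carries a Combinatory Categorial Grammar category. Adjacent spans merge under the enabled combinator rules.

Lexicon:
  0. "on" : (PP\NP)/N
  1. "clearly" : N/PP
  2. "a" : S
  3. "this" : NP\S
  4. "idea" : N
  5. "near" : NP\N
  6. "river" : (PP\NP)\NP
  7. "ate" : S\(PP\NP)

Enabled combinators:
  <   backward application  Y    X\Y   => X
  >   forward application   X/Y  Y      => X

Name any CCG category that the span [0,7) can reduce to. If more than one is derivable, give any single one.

[0,8] S   <
  [0,7] PP\NP   >
    [0,1] "on" : (PP\NP)/N
    [1,7] N   >
      [1,2] "clearly" : N/PP
      [2,7] PP   <
        [2,4] NP   <
          [2,3] "a" : S
          [3,4] "this" : NP\S
        [4,7] PP\NP   <
          [4,6] NP   <
            [4,5] "idea" : N
            [5,6] "near" : NP\N
          [6,7] "river" : (PP\NP)\NP
  [7,8] "ate" : S\(PP\NP)

PP\NP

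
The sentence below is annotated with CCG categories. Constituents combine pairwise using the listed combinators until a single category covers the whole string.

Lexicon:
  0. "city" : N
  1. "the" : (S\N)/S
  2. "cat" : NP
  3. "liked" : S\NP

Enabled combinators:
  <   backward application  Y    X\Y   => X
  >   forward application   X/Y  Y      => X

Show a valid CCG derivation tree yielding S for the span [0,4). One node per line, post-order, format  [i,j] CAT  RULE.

[0,4] S   <
  [0,1] "city" : N
  [1,4] S\N   >
    [1,2] "the" : (S\N)/S
    [2,4] S   <
      [2,3] "cat" : NP
      [3,4] "liked" : S\NP

[0,1] N  lex  "city"
[1,2] (S\N)/S  lex  "the"
[2,3] NP  lex  "cat"
[3,4] S\NP  lex  "liked"
[2,4] S  <  k=3
[1,4] S\N  >  k=2
[0,4] S  <  k=1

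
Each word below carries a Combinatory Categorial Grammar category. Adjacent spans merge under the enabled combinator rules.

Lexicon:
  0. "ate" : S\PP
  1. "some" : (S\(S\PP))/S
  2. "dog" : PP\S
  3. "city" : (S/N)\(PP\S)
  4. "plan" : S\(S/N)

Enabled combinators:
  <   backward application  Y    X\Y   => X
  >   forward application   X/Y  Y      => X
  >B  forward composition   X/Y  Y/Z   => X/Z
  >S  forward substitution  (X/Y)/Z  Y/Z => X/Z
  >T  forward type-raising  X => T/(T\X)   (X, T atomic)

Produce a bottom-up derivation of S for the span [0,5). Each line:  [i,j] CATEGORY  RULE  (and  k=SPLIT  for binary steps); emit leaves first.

[0,1] S\PP  lex  "ate"
[1,2] (S\(S\PP))/S  lex  "some"
[2,3] PP\S  lex  "dog"
[3,4] (S/N)\(PP\S)  lex  "city"
[2,4] S/N  <  k=3
[4,5] S\(S/N)  lex  "plan"
[2,5] S  <  k=4
[1,5] S\(S\PP)  >  k=2
[0,5] S  <  k=1

[0,5] S   <
  [0,1] "ate" : S\PP
  [1,5] S\(S\PP)   >
    [1,2] "some" : (S\(S\PP))/S
    [2,5] S   <
      [2,4] S/N   <
        [2,3] "dog" : PP\S
        [3,4] "city" : (S/N)\(PP\S)
      [4,5] "plan" : S\(S/N)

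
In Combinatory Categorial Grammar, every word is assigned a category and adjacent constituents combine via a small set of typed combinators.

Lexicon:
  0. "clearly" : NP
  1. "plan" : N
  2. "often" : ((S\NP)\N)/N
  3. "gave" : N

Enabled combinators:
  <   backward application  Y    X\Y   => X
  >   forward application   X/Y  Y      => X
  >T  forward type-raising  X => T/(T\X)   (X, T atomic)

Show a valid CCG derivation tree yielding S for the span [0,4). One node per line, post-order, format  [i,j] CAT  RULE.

[0,4] S   <
  [0,1] "clearly" : NP
  [1,4] S\NP   <
    [1,2] "plan" : N
    [2,4] (S\NP)\N   >
      [2,3] "often" : ((S\NP)\N)/N
      [3,4] "gave" : N

[0,1] NP  lex  "clearly"
[1,2] N  lex  "plan"
[2,3] ((S\NP)\N)/N  lex  "often"
[3,4] N  lex  "gave"
[2,4] (S\NP)\N  >  k=3
[1,4] S\NP  <  k=2
[0,4] S  <  k=1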